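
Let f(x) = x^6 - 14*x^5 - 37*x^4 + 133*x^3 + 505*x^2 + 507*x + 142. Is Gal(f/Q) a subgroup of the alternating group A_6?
The polynomial is irreducible of degree 6 over Q. Its discriminant is 30991489 = 5567^2, a perfect square. A Galois group lies in the alternating group exactly when the discriminant is a square in Q, so the Galois group (PSL(2,5)) is contained in A_6.

Yes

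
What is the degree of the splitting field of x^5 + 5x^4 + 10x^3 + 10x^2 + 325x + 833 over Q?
60

The degree of the splitting field over Q equals the order of the Galois group, so first determine the group. The polynomial f is an irreducible quintic over Q, so G = Gal(f/Q) is a transitive subgroup of S_5: one of C_5 (5T1, order 5), D_5 (5T2, order 10), F_20 (5T3, order 20), A_5 (5T4, order 60) or S_5 (5T5, order 120). The discriminant of f is 1073741824000000 = 32768000^2, a perfect square, so G is contained in A_5. The transitive groups of degree 5 contained in A_5 are: C_5 (5T1, order 5), D_5 (5T2, order 10), A_5 (5T4, order 60). By Dedekind's theorem, for a prime p not dividing disc(f) the degrees of the irreducible factors of f mod p form the cycle type of an element of G. Factoring f modulo the 2 such primes p <= 7 (skipping 2, 5, which divide the discriminant), each new pattern first appears at: mod 3: f = (x^5 + 2x^4 + x^3 + x^2 + x + 2), pattern 5; mod 7: f = (x)(x + 5)(x^3 + 3x + 2), pattern 3+1+1. No other pattern occurs in this range, so the set of observed cycle types is {5, 3+1+1}. Among the candidates above, the only group containing elements of all these cycle types is A_5 (5T4) — each of C_5 (5T1), D_5 (5T2) lacks at least one of them. Hence G = A_5 (5T4), of order 60. The Galois group A_5 (5T4) has order 60, so the splitting field has degree 60 over Q.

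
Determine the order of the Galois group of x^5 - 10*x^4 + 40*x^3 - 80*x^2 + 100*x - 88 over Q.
The degree of the splitting field over Q equals the order of the Galois group, so first determine the group. The polynomial f is an irreducible quintic over Q, so G = Gal(f/Q) is a transitive subgroup of S_5: one of C_5 (5T1, order 5), D_5 (5T2, order 10), F_20 (5T3, order 20), A_5 (5T4, order 60) or S_5 (5T5, order 120). The discriminant of f is 1024000000 = 32000^2, a perfect square, so G is contained in A_5. The transitive groups of degree 5 contained in A_5 are: C_5 (5T1, order 5), D_5 (5T2, order 10), A_5 (5T4, order 60). By Dedekind's theorem, for a prime p not dividing disc(f) the degrees of the irreducible factors of f mod p form the cycle type of an element of G. Factoring f modulo the 2 such primes p <= 7 (skipping 2, 5, which divide the discriminant), each new pattern first appears at: mod 3: f = (x^5 + 2x^4 + x^3 + x^2 + x + 2), pattern 5; mod 7: f = (x + 2)(x + 3)(x^3 + 6x^2 + 4x + 4), pattern 3+1+1. No other pattern occurs in this range, so the set of observed cycle types is {5, 3+1+1}. Among the candidates above, the only group containing elements of all these cycle types is A_5 (5T4) — each of C_5 (5T1), D_5 (5T2) lacks at least one of them. Hence G = A_5 (5T4), of order 60. The Galois group A_5 (5T4) has order 60, so the splitting field has degree 60 over Q.

60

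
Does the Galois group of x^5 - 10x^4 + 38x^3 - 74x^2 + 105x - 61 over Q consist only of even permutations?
No

The polynomial is irreducible of degree 5 over Q. Its discriminant is 6973049989, which is not a perfect square. A Galois group lies in the alternating group exactly when the discriminant is a square in Q, so the Galois group (S_5) is not contained in A_5.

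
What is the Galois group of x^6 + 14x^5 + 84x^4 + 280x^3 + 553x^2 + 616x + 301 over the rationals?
C_6, the cyclic group of order 6

The polynomial f is an irreducible sextic over Q, so G = Gal(f/Q) is one of the 16 transitive subgroups 6T1, ..., 6T16 of S_6. The discriminant of f is -1075648, which is not a perfect square, so G is not contained in A_6. The transitive groups of degree 6 not contained in A_6 are: C_6 (6T1, order 6), S_3 (6T2, order 6), D_6 (6T3, order 12), C_3 x S_3 (6T5, order 18), A_4 x C_2 (6T6, order 24), S_4 (6T8, order 24), S_3 x S_3 (6T9, order 36), S_4 x C_2 (6T11, order 48), (S_3 x S_3) : C_2 (6T13, order 72), PGL(2,5) (6T14, order 120), S_6 (6T16, order 720). By Dedekind's theorem, for a prime p not dividing disc(f) the degrees of the irreducible factors of f mod p form the cycle type of an element of G. Factoring f modulo the 37 such primes p <= 167 (skipping 2, 7, which divide the discriminant), each new pattern first appears at: mod 3: f = (x^6 + 2x^5 + x^3 + x^2 + x + 1), pattern 6; mod 11: f = (x^3 + 5x^2 + 4x + 6)(x^3 + 9x^2 + 2x + 8), pattern 3+3; mod 13: f = (x^2 + 8)(x^2 + 2x + 9)(x^2 + 12x + 4), pattern 2+2+2; mod 29: f = (x + 1)(x + 4)(x + 11)(x + 17)(x + 19)(x + 20), pattern 1+1+1+1+1+1. No other pattern occurs in this range, so the set of observed cycle types is {6, 3+3, 2+2+2, 1+1+1+1+1+1}. The candidates containing elements of all these cycle types are C_6 (6T1) of order 6, D_6 (6T3) of order 12, C_3 x S_3 (6T5) of order 18, A_4 x C_2 (6T6) of order 24, S_3 x S_3 (6T9) of order 36, S_4 x C_2 (6T11) of order 48, (S_3 x S_3) : C_2 (6T13) of order 72, PGL(2,5) (6T14) of order 120, S_6 (6T16) of order 720; the others are excluded. The observed types are precisely the cycle types that occur in C_6 (6T1). Each of the other remaining candidates has further cycle types, and by the Chebotarev density theorem the matching factorization patterns would occur for a proportion of primes equal to their share of the group: D_6 (6T3) additionally contains elements of type 2+2+1+1 (3 of its 12 elements, about 25% of primes); C_3 x S_3 (6T5) additionally contains elements of type 3+1+1+1 (4 of its 18 elements, about 22% of primes); A_4 x C_2 (6T6) additionally contains elements of type 2+2+1+1, 2+1+1+1+1 (6 of its 24 elements, about 25% of primes); S_3 x S_3 (6T9) additionally contains elements of type 3+1+1+1, 2+2+1+1 (13 of its 36 elements, about 36% of primes); S_4 x C_2 (6T11) additionally contains elements of type 4+2, 4+1+1, 2+2+1+1, 2+1+1+1+1 (24 of its 48 elements, about 50% of primes); (S_3 x S_3) : C_2 (6T13) additionally contains elements of type 4+2, 3+2+1, 3+1+1+1, 2+2+1+1, 2+1+1+1+1 (49 of its 72 elements, about 68% of primes); PGL(2,5) (6T14) additionally contains elements of type 5+1, 4+1+1, 2+2+1+1 (69 of its 120 elements, about 58% of primes); S_6 (6T16) additionally contains elements of type 5+1, 4+2, 4+1+1, 3+2+1, 3+1+1+1, 2+2+1+1, 2+1+1+1+1 (544 of its 720 elements, about 76% of primes). None of the 37 primes tested shows any such pattern (for each of these groups the chance of that is below 10^-4), which rules them out. Hence G = C_6 (6T1), of order 6.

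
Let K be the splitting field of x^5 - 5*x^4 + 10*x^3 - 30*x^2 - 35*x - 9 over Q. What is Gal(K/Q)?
The polynomial f is an irreducible quintic over Q, so G = Gal(f/Q) is a transitive subgroup of S_5: one of C_5 (5T1, order 5), D_5 (5T2, order 10), F_20 (5T3, order 20), A_5 (5T4, order 60) or S_5 (5T5, order 120). The discriminant of f is 4992800000, which is not a perfect square, so G is not contained in A_5. The transitive groups of degree 5 not contained in A_5 are: F_20 (5T3, order 20), S_5 (5T5, order 120). By Dedekind's theorem, for a prime p not dividing disc(f) the degrees of the irreducible factors of f mod p form the cycle type of an element of G. Factoring f modulo the 18 such primes p <= 71 (skipping 2, 5, which divide the discriminant), each new pattern first appears at: mod 3: f = (x)(x^4 + x^3 + x^2 + 1), pattern 4+1; mod 11: f = (x^5 + 6x^4 + 10x^3 + 3x^2 + 9x + 2), pattern 5; mod 19: f = (x + 10)(x^2 + 8x + 1)(x^2 + 15x + 1), pattern 2+2+1. No other pattern occurs in this range, so the set of observed cycle types is {4+1, 5, 2+2+1}. The candidates containing elements of all these cycle types are F_20 (5T3) of order 20, S_5 (5T5) of order 120; the others are excluded. The observed types are precisely the cycle types that occur in F_20 (5T3) (apart from the identity). Each of the other remaining candidates has further cycle types, and by the Chebotarev density theorem the matching factorization patterns would occur for a proportion of primes equal to their share of the group: S_5 (5T5) additionally contains elements of type 3+2, 3+1+1, 2+1+1+1 (50 of its 120 elements, about 42% of primes). None of the 18 primes tested shows any such pattern (for each of these groups the chance of that is below 10^-4), which rules them out. Hence G = F_20 (5T3), of order 20.

F_20 (also written F20)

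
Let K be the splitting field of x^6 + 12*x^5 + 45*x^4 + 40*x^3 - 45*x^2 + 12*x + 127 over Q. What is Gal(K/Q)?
The polynomial f is an irreducible sextic over Q, so G = Gal(f/Q) is one of the 16 transitive subgroups 6T1, ..., 6T16 of S_6. The discriminant of f is -37572373905408, which is not a perfect square, so G is not contained in A_6. The transitive groups of degree 6 not contained in A_6 are: C_6 (6T1, order 6), S_3 (6T2, order 6), D_6 (6T3, order 12), C_3 x S_3 (6T5, order 18), A_4 x C_2 (6T6, order 24), S_4 (6T8, order 24), S_3 x S_3 (6T9, order 36), S_4 x C_2 (6T11, order 48), (S_3 x S_3) : C_2 (6T13, order 72), PGL(2,5) (6T14, order 120), S_6 (6T16, order 720). By Dedekind's theorem, for a prime p not dividing disc(f) the degrees of the irreducible factors of f mod p form the cycle type of an element of G. Factoring f modulo the 23 such primes p <= 97 (skipping 2, 3, which divide the discriminant), each new pattern first appears at: mod 5: f = (x^2 + 3)(x^2 + 3x + 4)(x^2 + 4x + 1), pattern 2+2+2; mod 7: f = (x^3 + x^2 + 4x + 3)(x^3 + 4x^2 + 2x + 5), pattern 3+3; mod 31: f = (x + 9)(x + 14)(x + 17)(x + 18)(x + 21)(x + 26), pattern 1+1+1+1+1+1. No other pattern occurs in this range, so the set of observed cycle types is {2+2+2, 3+3, 1+1+1+1+1+1}. The candidates containing elements of all these cycle types are C_6 (6T1) of order 6, S_3 (6T2) of order 6, D_6 (6T3) of order 12, C_3 x S_3 (6T5) of order 18, A_4 x C_2 (6T6) of order 24, S_4 (6T8) of order 24, S_3 x S_3 (6T9) of order 36, S_4 x C_2 (6T11) of order 48, (S_3 x S_3) : C_2 (6T13) of order 72, PGL(2,5) (6T14) of order 120, S_6 (6T16) of order 720; the others are excluded. The observed types are precisely the cycle types that occur in S_3 (6T2). Each of the other remaining candidates has further cycle types, and by the Chebotarev density theorem the matching factorization patterns would occur for a proportion of primes equal to their share of the group: C_6 (6T1) additionally contains elements of type 6 (2 of its 6 elements, about 33% of primes); D_6 (6T3) additionally contains elements of type 6, 2+2+1+1 (5 of its 12 elements, about 42% of primes); C_3 x S_3 (6T5) additionally contains elements of type 6, 3+1+1+1 (10 of its 18 elements, about 56% of primes); A_4 x C_2 (6T6) additionally contains elements of type 6, 2+2+1+1, 2+1+1+1+1 (14 of its 24 elements, about 58% of primes); S_4 (6T8) additionally contains elements of type 4+1+1, 2+2+1+1 (9 of its 24 elements, about 38% of primes); S_3 x S_3 (6T9) additionally contains elements of type 6, 3+1+1+1, 2+2+1+1 (25 of its 36 elements, about 69% of primes); S_4 x C_2 (6T11) additionally contains elements of type 6, 4+2, 4+1+1, 2+2+1+1, 2+1+1+1+1 (32 of its 48 elements, about 67% of primes); (S_3 x S_3) : C_2 (6T13) additionally contains elements of type 6, 4+2, 3+2+1, 3+1+1+1, 2+2+1+1, 2+1+1+1+1 (61 of its 72 elements, about 85% of primes); PGL(2,5) (6T14) additionally contains elements of type 6, 5+1, 4+1+1, 2+2+1+1 (89 of its 120 elements, about 74% of primes); S_6 (6T16) additionally contains elements of type 6, 5+1, 4+2, 4+1+1, 3+2+1, 3+1+1+1, 2+2+1+1, 2+1+1+1+1 (664 of its 720 elements, about 92% of primes). None of the 23 primes tested shows any such pattern (for each of these groups the chance of that is below 10^-4), which rules them out. Hence G = S_3 (6T2), of order 6.

S_3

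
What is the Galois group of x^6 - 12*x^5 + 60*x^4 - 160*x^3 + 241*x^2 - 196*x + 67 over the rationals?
The polynomial f is an irreducible sextic over Q, so G = Gal(f/Q) is one of the 16 transitive subgroups 6T1, ..., 6T16 of S_6. The discriminant of f is 61504 = 248^2, a perfect square, so G is contained in A_6. The transitive groups of degree 6 contained in A_6 are: A_4 (6T4, order 12), S_4 (6T7, order 24), (C_3 x C_3) : C_4 (6T10, order 36), PSL(2,5) (6T12, order 60), A_6 (6T15, order 360). By Dedekind's theorem, for a prime p not dividing disc(f) the degrees of the irreducible factors of f mod p form the cycle type of an element of G. Factoring f modulo the 79 such primes p <= 419 (skipping 2, 31, which divide the discriminant), each new pattern first appears at: mod 3: f = (x^2 + 2x + 2)(x^4 + x^3 + 2x^2 + 2x + 2), pattern 4+2; mod 5: f = (x^3 + x + 4)(x^3 + 3x^2 + 4x + 3), pattern 3+3; mod 11: f = (x + 1)(x + 6)(x^2 + 3)(x^2 + 3x + 8), pattern 2+2+1+1; mod 67: f = (x)(x + 1)(x + 9)(x + 54)(x + 62)(x + 63), pattern 1+1+1+1+1+1. No other pattern occurs in this range, so the set of observed cycle types is {4+2, 3+3, 2+2+1+1, 1+1+1+1+1+1}. The candidates containing elements of all these cycle types are S_4 (6T7) of order 24, (C_3 x C_3) : C_4 (6T10) of order 36, A_6 (6T15) of order 360; the others are excluded. The observed types are precisely the cycle types that occur in S_4 (6T7). Each of the other remaining candidates has further cycle types, and by the Chebotarev density theorem the matching factorization patterns would occur for a proportion of primes equal to their share of the group: (C_3 x C_3) : C_4 (6T10) additionally contains elements of type 3+1+1+1 (4 of its 36 elements, about 11% of primes); A_6 (6T15) additionally contains elements of type 5+1, 3+1+1+1 (184 of its 360 elements, about 51% of primes). None of the 79 primes tested shows any such pattern (for each of these groups the chance of that is below 10^-4), which rules them out. Hence G = S_4 (6T7), of order 24.

S_4, S_4(6d), the S_4-action on 6 points inside A_6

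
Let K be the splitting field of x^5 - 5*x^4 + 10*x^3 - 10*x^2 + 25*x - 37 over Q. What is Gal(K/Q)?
A_5 (order 60)

The polynomial f is an irreducible quintic over Q, so G = Gal(f/Q) is a transitive subgroup of S_5: one of C_5 (5T1, order 5), D_5 (5T2, order 10), F_20 (5T3, order 20), A_5 (5T4, order 60) or S_5 (5T5, order 120). The discriminant of f is 1024000000 = 32000^2, a perfect square, so G is contained in A_5. The transitive groups of degree 5 contained in A_5 are: C_5 (5T1, order 5), D_5 (5T2, order 10), A_5 (5T4, order 60). By Dedekind's theorem, for a prime p not dividing disc(f) the degrees of the irreducible factors of f mod p form the cycle type of an element of G. Factoring f modulo the 2 such primes p <= 7 (skipping 2, 5, which divide the discriminant), each new pattern first appears at: mod 3: f = (x^5 + x^4 + x^3 + 2x^2 + x + 2), pattern 5; mod 7: f = (x + 3)(x + 4)(x^3 + 2x^2 + 5x + 1), pattern 3+1+1. No other pattern occurs in this range, so the set of observed cycle types is {5, 3+1+1}. Among the candidates above, the only group containing elements of all these cycle types is A_5 (5T4) — each of C_5 (5T1), D_5 (5T2) lacks at least one of them. Hence G = A_5 (5T4), of order 60.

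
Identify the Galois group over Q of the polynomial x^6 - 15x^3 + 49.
S_3 x S_3 (order 36)

The polynomial f is an irreducible sextic over Q, so G = Gal(f/Q) is one of the 16 transitive subgroups 6T1, ..., 6T16 of S_6. The discriminant of f is 42688773981, which is not a perfect square, so G is not contained in A_6. The transitive groups of degree 6 not contained in A_6 are: C_6 (6T1, order 6), S_3 (6T2, order 6), D_6 (6T3, order 12), C_3 x S_3 (6T5, order 18), A_4 x C_2 (6T6, order 24), S_4 (6T8, order 24), S_3 x S_3 (6T9, order 36), S_4 x C_2 (6T11, order 48), (S_3 x S_3) : C_2 (6T13, order 72), PGL(2,5) (6T14, order 120), S_6 (6T16, order 720). By Dedekind's theorem, for a prime p not dividing disc(f) the degrees of the irreducible factors of f mod p form the cycle type of an element of G. Factoring f modulo the 16 such primes p <= 67 (skipping 3, 7, 29, which divide the discriminant), each new pattern first appears at: mod 2: f = (x^6 + x^3 + 1), pattern 6; mod 5: f = (x + 1)(x + 4)(x^2 + x + 1)(x^2 + 4x + 1), pattern 2+2+1+1; mod 13: f = (x + 1)(x + 3)(x + 9)(x^3 + 10), pattern 3+1+1+1; mod 19: f = (x^2 + 4x + 5)(x^2 + 6x + 16)(x^2 + 9x + 17), pattern 2+2+2; mod 67: f = (x^3 + 11)(x^3 + 41), pattern 3+3. No other pattern occurs in this range, so the set of observed cycle types is {6, 2+2+1+1, 3+1+1+1, 2+2+2, 3+3}. The candidates containing elements of all these cycle types are S_3 x S_3 (6T9) of order 36, (S_3 x S_3) : C_2 (6T13) of order 72, S_6 (6T16) of order 720; the others are excluded. The observed types are precisely the cycle types that occur in S_3 x S_3 (6T9) (apart from the identity). Each of the other remaining candidates has further cycle types, and by the Chebotarev density theorem the matching factorization patterns would occur for a proportion of primes equal to their share of the group: (S_3 x S_3) : C_2 (6T13) additionally contains elements of type 4+2, 3+2+1, 2+1+1+1+1 (36 of its 72 elements, about 50% of primes); S_6 (6T16) additionally contains elements of type 5+1, 4+2, 4+1+1, 3+2+1, 2+1+1+1+1 (459 of its 720 elements, about 64% of primes). None of the 16 primes tested shows any such pattern (for each of these groups the chance of that is below 10^-4), which rules them out. Hence G = S_3 x S_3 (6T9), of order 36.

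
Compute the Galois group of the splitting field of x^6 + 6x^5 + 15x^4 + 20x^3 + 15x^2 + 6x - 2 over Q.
6T3: D_6

The polynomial f is an irreducible sextic over Q, so G = Gal(f/Q) is one of the 16 transitive subgroups 6T1, ..., 6T16 of S_6. The discriminant of f is 11337408, which is not a perfect square, so G is not contained in A_6. The transitive groups of degree 6 not contained in A_6 are: C_6 (6T1, order 6), S_3 (6T2, order 6), D_6 (6T3, order 12), C_3 x S_3 (6T5, order 18), A_4 x C_2 (6T6, order 24), S_4 (6T8, order 24), S_3 x S_3 (6T9, order 36), S_4 x C_2 (6T11, order 48), (S_3 x S_3) : C_2 (6T13, order 72), PGL(2,5) (6T14, order 120), S_6 (6T16, order 720). By Dedekind's theorem, for a prime p not dividing disc(f) the degrees of the irreducible factors of f mod p form the cycle type of an element of G. Factoring f modulo the 79 such primes p <= 419 (skipping 2, 3, which divide the discriminant), each new pattern first appears at: mod 5: f = (x^2 + 2)(x^2 + 2x + 4)(x^2 + 4x + 1), pattern 2+2+2; mod 7: f = (x^6 + 6x^5 + x^4 + 6x^3 + x^2 + 6x + 5), pattern 6; mod 11: f = (x + 4)(x + 9)(x^2 + 5x + 2)(x^2 + 10x + 7), pattern 2+2+1+1; mod 13: f = (x^3 + 3x^2 + 3x + 5)(x^3 + 3x^2 + 3x + 10), pattern 3+3; mod 61: f = (x + 3)(x + 27)(x + 29)(x + 34)(x + 36)(x + 60), pattern 1+1+1+1+1+1. No other pattern occurs in this range, so the set of observed cycle types is {2+2+2, 6, 2+2+1+1, 3+3, 1+1+1+1+1+1}. The candidates containing elements of all these cycle types are D_6 (6T3) of order 12, A_4 x C_2 (6T6) of order 24, S_3 x S_3 (6T9) of order 36, S_4 x C_2 (6T11) of order 48, (S_3 x S_3) : C_2 (6T13) of order 72, PGL(2,5) (6T14) of order 120, S_6 (6T16) of order 720; the others are excluded. The observed types are precisely the cycle types that occur in D_6 (6T3). Each of the other remaining candidates has further cycle types, and by the Chebotarev density theorem the matching factorization patterns would occur for a proportion of primes equal to their share of the group: A_4 x C_2 (6T6) additionally contains elements of type 2+1+1+1+1 (3 of its 24 elements, about 12% of primes); S_3 x S_3 (6T9) additionally contains elements of type 3+1+1+1 (4 of its 36 elements, about 11% of primes); S_4 x C_2 (6T11) additionally contains elements of type 4+2, 4+1+1, 2+1+1+1+1 (15 of its 48 elements, about 31% of primes); (S_3 x S_3) : C_2 (6T13) additionally contains elements of type 4+2, 3+2+1, 3+1+1+1, 2+1+1+1+1 (40 of its 72 elements, about 56% of primes); PGL(2,5) (6T14) additionally contains elements of type 5+1, 4+1+1 (54 of its 120 elements, about 45% of primes); S_6 (6T16) additionally contains elements of type 5+1, 4+2, 4+1+1, 3+2+1, 3+1+1+1, 2+1+1+1+1 (499 of its 720 elements, about 69% of primes). None of the 79 primes tested shows any such pattern (for each of these groups the chance of that is below 10^-4), which rules them out. Hence G = D_6 (6T3), of order 12.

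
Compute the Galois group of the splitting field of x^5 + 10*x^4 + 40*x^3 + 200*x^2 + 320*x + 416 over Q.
The polynomial f is an irreducible quintic over Q, so G = Gal(f/Q) is a transitive subgroup of S_5: one of C_5 (5T1, order 5), D_5 (5T2, order 10), F_20 (5T3, order 20), A_5 (5T4, order 60) or S_5 (5T5, order 120). The discriminant of f is 446172364800000, which is not a perfect square, so G is not contained in A_5. The transitive groups of degree 5 not contained in A_5 are: F_20 (5T3, order 20), S_5 (5T5, order 120). By Dedekind's theorem, for a prime p not dividing disc(f) the degrees of the irreducible factors of f mod p form the cycle type of an element of G. Factoring f modulo the 18 such primes p <= 79 (skipping 2, 3, 5, 41, which divide the discriminant), each new pattern first appears at: mod 7: f = (x + 6)(x^4 + 4x^3 + 2x^2 + 6x + 4), pattern 4+1; mod 11: f = (x^5 + 10x^4 + 7x^3 + 2x^2 + x + 9), pattern 5; mod 19: f = (x + 13)(x^2 + x + 11)(x^2 + 15x + 15), pattern 2+2+1. No other pattern occurs in this range, so the set of observed cycle types is {4+1, 5, 2+2+1}. The candidates containing elements of all these cycle types are F_20 (5T3) of order 20, S_5 (5T5) of order 120; the others are excluded. The observed types are precisely the cycle types that occur in F_20 (5T3) (apart from the identity). Each of the other remaining candidates has further cycle types, and by the Chebotarev density theorem the matching factorization patterns would occur for a proportion of primes equal to their share of the group: S_5 (5T5) additionally contains elements of type 3+2, 3+1+1, 2+1+1+1 (50 of its 120 elements, about 42% of primes). None of the 18 primes tested shows any such pattern (for each of these groups the chance of that is below 10^-4), which rules them out. Hence G = F_20 (5T3), of order 20.

F_20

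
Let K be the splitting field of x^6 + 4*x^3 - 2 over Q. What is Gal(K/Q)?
The polynomial f is an irreducible sextic over Q, so G = Gal(f/Q) is one of the 16 transitive subgroups 6T1, ..., 6T16 of S_6. The discriminant of f is 40310784, which is not a perfect square, so G is not contained in A_6. The transitive groups of degree 6 not contained in A_6 are: C_6 (6T1, order 6), S_3 (6T2, order 6), D_6 (6T3, order 12), C_3 x S_3 (6T5, order 18), A_4 x C_2 (6T6, order 24), S_4 (6T8, order 24), S_3 x S_3 (6T9, order 36), S_4 x C_2 (6T11, order 48), (S_3 x S_3) : C_2 (6T13, order 72), PGL(2,5) (6T14, order 120), S_6 (6T16, order 720). By Dedekind's theorem, for a prime p not dividing disc(f) the degrees of the irreducible factors of f mod p form the cycle type of an element of G. Factoring f modulo the 14 such primes p <= 53 (skipping 2, 3, which divide the discriminant), each new pattern first appears at: mod 5: f = (x + 1)(x + 2)(x^2 + 3x + 4)(x^2 + 4x + 1), pattern 2+2+1+1; mod 7: f = (x^6 + 4x^3 + 5), pattern 6; mod 19: f = (x + 4)(x + 6)(x + 9)(x^3 + 16), pattern 3+1+1+1; mod 31: f = (x^2 + 2x + 11)(x^2 + 10x + 27)(x^2 + 19x + 24), pattern 2+2+2; mod 43: f = (x^3 + 9)(x^3 + 38), pattern 3+3. No other pattern occurs in this range, so the set of observed cycle types is {2+2+1+1, 6, 3+1+1+1, 2+2+2, 3+3}. The candidates containing elements of all these cycle types are S_3 x S_3 (6T9) of order 36, (S_3 x S_3) : C_2 (6T13) of order 72, S_6 (6T16) of order 720; the others are excluded. The observed types are precisely the cycle types that occur in S_3 x S_3 (6T9) (apart from the identity). Each of the other remaining candidates has further cycle types, and by the Chebotarev density theorem the matching factorization patterns would occur for a proportion of primes equal to their share of the group: (S_3 x S_3) : C_2 (6T13) additionally contains elements of type 4+2, 3+2+1, 2+1+1+1+1 (36 of its 72 elements, about 50% of primes); S_6 (6T16) additionally contains elements of type 5+1, 4+2, 4+1+1, 3+2+1, 2+1+1+1+1 (459 of its 720 elements, about 64% of primes). None of the 14 primes tested shows any such pattern (for each of these groups the chance of that is below 10^-4), which rules them out. Hence G = S_3 x S_3 (6T9), of order 36.

S_3 x S_3 (order 36)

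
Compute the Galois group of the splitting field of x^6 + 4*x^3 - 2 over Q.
The polynomial f is an irreducible sextic over Q, so G = Gal(f/Q) is one of the 16 transitive subgroups 6T1, ..., 6T16 of S_6. The discriminant of f is 40310784, which is not a perfect square, so G is not contained in A_6. The transitive groups of degree 6 not contained in A_6 are: C_6 (6T1, order 6), S_3 (6T2, order 6), D_6 (6T3, order 12), C_3 x S_3 (6T5, order 18), A_4 x C_2 (6T6, order 24), S_4 (6T8, order 24), S_3 x S_3 (6T9, order 36), S_4 x C_2 (6T11, order 48), (S_3 x S_3) : C_2 (6T13, order 72), PGL(2,5) (6T14, order 120), S_6 (6T16, order 720). By Dedekind's theorem, for a prime p not dividing disc(f) the degrees of the irreducible factors of f mod p form the cycle type of an element of G. Factoring f modulo the 14 such primes p <= 53 (skipping 2, 3, which divide the discriminant), each new pattern first appears at: mod 5: f = (x + 1)(x + 2)(x^2 + 3x + 4)(x^2 + 4x + 1), pattern 2+2+1+1; mod 7: f = (x^6 + 4x^3 + 5), pattern 6; mod 19: f = (x + 4)(x + 6)(x + 9)(x^3 + 16), pattern 3+1+1+1; mod 31: f = (x^2 + 2x + 11)(x^2 + 10x + 27)(x^2 + 19x + 24), pattern 2+2+2; mod 43: f = (x^3 + 9)(x^3 + 38), pattern 3+3. No other pattern occurs in this range, so the set of observed cycle types is {2+2+1+1, 6, 3+1+1+1, 2+2+2, 3+3}. The candidates containing elements of all these cycle types are S_3 x S_3 (6T9) of order 36, (S_3 x S_3) : C_2 (6T13) of order 72, S_6 (6T16) of order 720; the others are excluded. The observed types are precisely the cycle types that occur in S_3 x S_3 (6T9) (apart from the identity). Each of the other remaining candidates has further cycle types, and by the Chebotarev density theorem the matching factorization patterns would occur for a proportion of primes equal to their share of the group: (S_3 x S_3) : C_2 (6T13) additionally contains elements of type 4+2, 3+2+1, 2+1+1+1+1 (36 of its 72 elements, about 50% of primes); S_6 (6T16) additionally contains elements of type 5+1, 4+2, 4+1+1, 3+2+1, 2+1+1+1+1 (459 of its 720 elements, about 64% of primes). None of the 14 primes tested shows any such pattern (for each of these groups the chance of that is below 10^-4), which rules them out. Hence G = S_3 x S_3 (6T9), of order 36.

S_3 x S_3 (also written G36-)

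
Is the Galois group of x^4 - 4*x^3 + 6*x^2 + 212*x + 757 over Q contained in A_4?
The polynomial is irreducible of degree 4 over Q. Its discriminant is 176319369216 = 419904^2, a perfect square. A Galois group lies in the alternating group exactly when the discriminant is a square in Q, so the Galois group (A_4) is contained in A_4.

Yes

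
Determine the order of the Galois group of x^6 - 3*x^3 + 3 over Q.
The degree of the splitting field over Q equals the order of the Galois group, so first determine the group. The polynomial f is an irreducible sextic over Q, so G = Gal(f/Q) is one of the 16 transitive subgroups 6T1, ..., 6T16 of S_6. The discriminant of f is -177147, which is not a perfect square, so G is not contained in A_6. The transitive groups of degree 6 not contained in A_6 are: C_6 (6T1, order 6), S_3 (6T2, order 6), D_6 (6T3, order 12), C_3 x S_3 (6T5, order 18), A_4 x C_2 (6T6, order 24), S_4 (6T8, order 24), S_3 x S_3 (6T9, order 36), S_4 x C_2 (6T11, order 48), (S_3 x S_3) : C_2 (6T13, order 72), PGL(2,5) (6T14, order 120), S_6 (6T16, order 720). By Dedekind's theorem, for a prime p not dividing disc(f) the degrees of the irreducible factors of f mod p form the cycle type of an element of G. Factoring f modulo the 33 such primes p <= 139 (skipping 3, which divides the discriminant), each new pattern first appears at: mod 2: f = (x^6 + x^3 + 1), pattern 6; mod 7: f = (x + 1)(x + 2)(x + 4)(x^3 + 3), pattern 3+1+1+1; mod 17: f = (x^2 + x + 7)(x^2 + 4x + 7)(x^2 + 12x + 7), pattern 2+2+2; mod 19: f = (x^3 + 6)(x^3 + 10), pattern 3+3; mod 73: f = (x + 13)(x + 21)(x + 22)(x + 29)(x + 30)(x + 31), pattern 1+1+1+1+1+1. No other pattern occurs in this range, so the set of observed cycle types is {6, 3+1+1+1, 2+2+2, 3+3, 1+1+1+1+1+1}. The candidates containing elements of all these cycle types are C_3 x S_3 (6T5) of order 18, S_3 x S_3 (6T9) of order 36, (S_3 x S_3) : C_2 (6T13) of order 72, S_6 (6T16) of order 720; the others are excluded. The observed types are precisely the cycle types that occur in C_3 x S_3 (6T5). Each of the other remaining candidates has further cycle types, and by the Chebotarev density theorem the matching factorization patterns would occur for a proportion of primes equal to their share of the group: S_3 x S_3 (6T9) additionally contains elements of type 2+2+1+1 (9 of its 36 elements, about 25% of primes); (S_3 x S_3) : C_2 (6T13) additionally contains elements of type 4+2, 3+2+1, 2+2+1+1, 2+1+1+1+1 (45 of its 72 elements, about 62% of primes); S_6 (6T16) additionally contains elements of type 5+1, 4+2, 4+1+1, 3+2+1, 2+2+1+1, 2+1+1+1+1 (504 of its 720 elements, about 70% of primes). None of the 33 primes tested shows any such pattern (for each of these groups the chance of that is below 10^-4), which rules them out. Hence G = C_3 x S_3 (6T5), of order 18. The Galois group C_3 x S_3 (6T5) has order 18, so the splitting field has degree 18 over Q.

18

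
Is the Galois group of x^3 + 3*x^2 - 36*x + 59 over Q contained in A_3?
The polynomial is irreducible of degree 3 over Q. Its discriminant is -16767, which is not a perfect square. A Galois group lies in the alternating group exactly when the discriminant is a square in Q, so the Galois group (S_3) is not contained in A_3.

No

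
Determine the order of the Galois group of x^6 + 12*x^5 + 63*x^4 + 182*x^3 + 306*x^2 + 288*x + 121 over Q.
The degree of the splitting field over Q equals the order of the Galois group, so first determine the group. The polynomial f is an irreducible sextic over Q, so G = Gal(f/Q) is one of the 16 transitive subgroups 6T1, ..., 6T16 of S_6. The discriminant of f is -16003008, which is not a perfect square, so G is not contained in A_6. The transitive groups of degree 6 not contained in A_6 are: C_6 (6T1, order 6), S_3 (6T2, order 6), D_6 (6T3, order 12), C_3 x S_3 (6T5, order 18), A_4 x C_2 (6T6, order 24), S_4 (6T8, order 24), S_3 x S_3 (6T9, order 36), S_4 x C_2 (6T11, order 48), (S_3 x S_3) : C_2 (6T13, order 72), PGL(2,5) (6T14, order 120), S_6 (6T16, order 720). By Dedekind's theorem, for a prime p not dividing disc(f) the degrees of the irreducible factors of f mod p form the cycle type of an element of G. Factoring f modulo the 21 such primes p <= 89 (skipping 2, 3, 7, which divide the discriminant), each new pattern first appears at: mod 5: f = (x^6 + 2x^5 + 3x^4 + 2x^3 + x^2 + 3x + 1), pattern 6; mod 11: f = (x)(x^5 + x^4 + 8x^3 + 6x^2 + 9x + 2), pattern 5+1; mod 13: f = (x + 3)(x + 7)(x^4 + 2x^3 + 9x^2 + 11x + 7), pattern 4+1+1; mod 23: f = (x + 5)(x + 9)(x^2 + 9x + 16)(x^2 + 12x + 14), pattern 2+2+1+1; mod 43: f = (x^3 + 25x^2 + 24x + 21)(x^3 + 30x^2 + 20x + 16), pattern 3+3; mod 61: f = (x^2 + 36x + 40)(x^2 + 47x + 41)(x^2 + 51x + 35), pattern 2+2+2. No other pattern occurs in this range, so the set of observed cycle types is {6, 5+1, 4+1+1, 2+2+1+1, 3+3, 2+2+2}. The candidates containing elements of all these cycle types are PGL(2,5) (6T14) of order 120, S_6 (6T16) of order 720; the others are excluded. The observed types are precisely the cycle types that occur in PGL(2,5) (6T14) (apart from the identity). Each of the other remaining candidates has further cycle types, and by the Chebotarev density theorem the matching factorization patterns would occur for a proportion of primes equal to their share of the group: S_6 (6T16) additionally contains elements of type 4+2, 3+2+1, 3+1+1+1, 2+1+1+1+1 (265 of its 720 elements, about 37% of primes). None of the 21 primes tested shows any such pattern (for each of these groups the chance of that is below 10^-4), which rules them out. Hence G = PGL(2,5) (6T14), of order 120. The Galois group PGL(2,5) (6T14) has order 120, so the splitting field has degree 120 over Q.

120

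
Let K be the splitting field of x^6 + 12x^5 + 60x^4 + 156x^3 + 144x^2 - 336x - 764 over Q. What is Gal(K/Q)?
D_6 (also written D6)

The polynomial f is an irreducible sextic over Q, so G = Gal(f/Q) is one of the 16 transitive subgroups 6T1, ..., 6T16 of S_6. The discriminant of f is 5114284084297728, which is not a perfect square, so G is not contained in A_6. The transitive groups of degree 6 not contained in A_6 are: C_6 (6T1, order 6), S_3 (6T2, order 6), D_6 (6T3, order 12), C_3 x S_3 (6T5, order 18), A_4 x C_2 (6T6, order 24), S_4 (6T8, order 24), S_3 x S_3 (6T9, order 36), S_4 x C_2 (6T11, order 48), (S_3 x S_3) : C_2 (6T13, order 72), PGL(2,5) (6T14, order 120), S_6 (6T16, order 720). By Dedekind's theorem, for a prime p not dividing disc(f) the degrees of the irreducible factors of f mod p form the cycle type of an element of G. Factoring f modulo the 79 such primes p <= 431 (skipping 2, 3, 31, 59, which divide the discriminant), each new pattern first appears at: mod 5: f = (x^2 + 2)(x^2 + 3x + 4)(x^2 + 4x + 2), pattern 2+2+2; mod 7: f = (x^3 + 6x^2 + x + 2)(x^3 + 6x^2 + 2x + 3), pattern 3+3; mod 13: f = (x^6 + 12x^5 + 8x^4 + x^2 + 2x + 3), pattern 6; mod 17: f = (x + 1)(x + 4)(x^2 + 2x + 6)(x^2 + 5x + 5), pattern 2+2+1+1; mod 127: f = (x + 9)(x + 26)(x + 49)(x + 96)(x + 98)(x + 115), pattern 1+1+1+1+1+1. No other pattern occurs in this range, so the set of observed cycle types is {2+2+2, 3+3, 6, 2+2+1+1, 1+1+1+1+1+1}. The candidates containing elements of all these cycle types are D_6 (6T3) of order 12, A_4 x C_2 (6T6) of order 24, S_3 x S_3 (6T9) of order 36, S_4 x C_2 (6T11) of order 48, (S_3 x S_3) : C_2 (6T13) of order 72, PGL(2,5) (6T14) of order 120, S_6 (6T16) of order 720; the others are excluded. The observed types are precisely the cycle types that occur in D_6 (6T3). Each of the other remaining candidates has further cycle types, and by the Chebotarev density theorem the matching factorization patterns would occur for a proportion of primes equal to their share of the group: A_4 x C_2 (6T6) additionally contains elements of type 2+1+1+1+1 (3 of its 24 elements, about 12% of primes); S_3 x S_3 (6T9) additionally contains elements of type 3+1+1+1 (4 of its 36 elements, about 11% of primes); S_4 x C_2 (6T11) additionally contains elements of type 4+2, 4+1+1, 2+1+1+1+1 (15 of its 48 elements, about 31% of primes); (S_3 x S_3) : C_2 (6T13) additionally contains elements of type 4+2, 3+2+1, 3+1+1+1, 2+1+1+1+1 (40 of its 72 elements, about 56% of primes); PGL(2,5) (6T14) additionally contains elements of type 5+1, 4+1+1 (54 of its 120 elements, about 45% of primes); S_6 (6T16) additionally contains elements of type 5+1, 4+2, 4+1+1, 3+2+1, 3+1+1+1, 2+1+1+1+1 (499 of its 720 elements, about 69% of primes). None of the 79 primes tested shows any such pattern (for each of these groups the chance of that is below 10^-4), which rules them out. Hence G = D_6 (6T3), of order 12.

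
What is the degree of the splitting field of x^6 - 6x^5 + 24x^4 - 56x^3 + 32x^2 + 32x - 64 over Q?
The degree of the splitting field over Q equals the order of the Galois group, so first determine the group. The polynomial f is an irreducible sextic over Q, so G = Gal(f/Q) is one of the 16 transitive subgroups 6T1, ..., 6T16 of S_6. The discriminant of f is 870211913777152, which is not a perfect square, so G is not contained in A_6. The transitive groups of degree 6 not contained in A_6 are: C_6 (6T1, order 6), S_3 (6T2, order 6), D_6 (6T3, order 12), C_3 x S_3 (6T5, order 18), A_4 x C_2 (6T6, order 24), S_4 (6T8, order 24), S_3 x S_3 (6T9, order 36), S_4 x C_2 (6T11, order 48), (S_3 x S_3) : C_2 (6T13, order 72), PGL(2,5) (6T14, order 120), S_6 (6T16, order 720). By Dedekind's theorem, for a prime p not dividing disc(f) the degrees of the irreducible factors of f mod p form the cycle type of an element of G. Factoring f modulo the 22 such primes p <= 89 (skipping 2, 37, which divide the discriminant), each new pattern first appears at: mod 3: f = (x^3 + x^2 + 2)(x^3 + 2x^2 + x + 1), pattern 3+3; mod 5: f = (x^2 + 2)(x^2 + x + 1)(x^2 + 3x + 3), pattern 2+2+2; mod 17: f = (x + 2)(x + 13)(x^4 + 13x^3 + 7x^2 + 11x + 8), pattern 4+1+1; mod 67: f = (x + 8)(x + 57)(x^2 + 65x + 26)(x^2 + 65x + 66), pattern 2+2+1+1. No other pattern occurs in this range, so the set of observed cycle types is {3+3, 2+2+2, 4+1+1, 2+2+1+1}. The candidates containing elements of all these cycle types are S_4 (6T8) of order 24, S_4 x C_2 (6T11) of order 48, PGL(2,5) (6T14) of order 120, S_6 (6T16) of order 720; the others are excluded. The observed types are precisely the cycle types that occur in S_4 (6T8) (apart from the identity). Each of the other remaining candidates has further cycle types, and by the Chebotarev density theorem the matching factorization patterns would occur for a proportion of primes equal to their share of the group: S_4 x C_2 (6T11) additionally contains elements of type 6, 4+2, 2+1+1+1+1 (17 of its 48 elements, about 35% of primes); PGL(2,5) (6T14) additionally contains elements of type 6, 5+1 (44 of its 120 elements, about 37% of primes); S_6 (6T16) additionally contains elements of type 6, 5+1, 4+2, 3+2+1, 3+1+1+1, 2+1+1+1+1 (529 of its 720 elements, about 73% of primes). None of the 22 primes tested shows any such pattern (for each of these groups the chance of that is below 10^-4), which rules them out. Hence G = S_4 (6T8), of order 24. The Galois group S_4 (6T8) has order 24, so the splitting field has degree 24 over Q.

24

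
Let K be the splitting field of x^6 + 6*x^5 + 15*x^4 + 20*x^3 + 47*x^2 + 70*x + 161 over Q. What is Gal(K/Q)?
S_4 x C_2

The polynomial f is an irreducible sextic over Q, so G = Gal(f/Q) is one of the 16 transitive subgroups 6T1, ..., 6T16 of S_6. The discriminant of f is -2693803488051200, which is not a perfect square, so G is not contained in A_6. The transitive groups of degree 6 not contained in A_6 are: C_6 (6T1, order 6), S_3 (6T2, order 6), D_6 (6T3, order 12), C_3 x S_3 (6T5, order 18), A_4 x C_2 (6T6, order 24), S_4 (6T8, order 24), S_3 x S_3 (6T9, order 36), S_4 x C_2 (6T11, order 48), (S_3 x S_3) : C_2 (6T13, order 72), PGL(2,5) (6T14, order 120), S_6 (6T16, order 720). By Dedekind's theorem, for a prime p not dividing disc(f) the degrees of the irreducible factors of f mod p form the cycle type of an element of G. Factoring f modulo the 17 such primes p <= 71 (skipping 2, 5, 7, which divide the discriminant), each new pattern first appears at: mod 3: f = (x^3 + x^2 + x + 2)(x^3 + 2x^2 + 1), pattern 3+3; mod 13: f = (x^6 + 6x^5 + 2x^4 + 7x^3 + 8x^2 + 5x + 5), pattern 6; mod 19: f = (x^2 + 2x + 2)(x^4 + 4x^3 + 5x^2 + 2x + 14), pattern 4+2; mod 23: f = (x)(x + 2)(x^4 + 4x^3 + 7x^2 + 6x + 12), pattern 4+1+1; mod 53: f = (x^2 + 2x + 22)(x^2 + 24x + 16)(x^2 + 33x + 25), pattern 2+2+2; mod 59: f = (x + 9)(x + 52)(x^2 + 12x + 34)(x^2 + 51x + 14), pattern 2+2+1+1; mod 71: f = (x + 17)(x + 23)(x + 50)(x + 56)(x^2 + 2x + 31), pattern 2+1+1+1+1. No other pattern occurs in this range, so the set of observed cycle types is {3+3, 6, 4+2, 4+1+1, 2+2+2, 2+2+1+1, 2+1+1+1+1}. The candidates containing elements of all these cycle types are S_4 x C_2 (6T11) of order 48, S_6 (6T16) of order 720; the others are excluded. The observed types are precisely the cycle types that occur in S_4 x C_2 (6T11) (apart from the identity). Each of the other remaining candidates has further cycle types, and by the Chebotarev density theorem the matching factorization patterns would occur for a proportion of primes equal to their share of the group: S_6 (6T16) additionally contains elements of type 5+1, 3+2+1, 3+1+1+1 (304 of its 720 elements, about 42% of primes). None of the 17 primes tested shows any such pattern (for each of these groups the chance of that is below 10^-4), which rules them out. Hence G = S_4 x C_2 (6T11), of order 48.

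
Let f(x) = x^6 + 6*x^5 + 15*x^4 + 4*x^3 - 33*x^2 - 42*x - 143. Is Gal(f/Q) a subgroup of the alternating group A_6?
The polynomial is irreducible of degree 6 over Q. Its discriminant is 5410421842378752, which is not a perfect square. A Galois group lies in the alternating group exactly when the discriminant is a square in Q, so the Galois group (S_3 x S_3) is not contained in A_6.

No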